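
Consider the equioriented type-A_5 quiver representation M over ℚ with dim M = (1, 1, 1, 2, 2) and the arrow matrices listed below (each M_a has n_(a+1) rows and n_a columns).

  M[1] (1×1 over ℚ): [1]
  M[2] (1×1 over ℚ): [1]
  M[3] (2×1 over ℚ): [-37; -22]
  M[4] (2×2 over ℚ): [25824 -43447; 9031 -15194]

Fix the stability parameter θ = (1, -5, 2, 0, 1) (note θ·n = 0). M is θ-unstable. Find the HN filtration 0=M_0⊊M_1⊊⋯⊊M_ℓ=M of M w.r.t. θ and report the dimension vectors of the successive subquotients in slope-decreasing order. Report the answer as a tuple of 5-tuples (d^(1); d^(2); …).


Interval decomposition of M: I[1,5], I[4,5].
HN type (ℓ=3): μ^(1)=1; μ^(2)=0; μ^(3)=-2

((0, 0, 1, 1, 2); (0, 0, 0, 1, 0); (1, 1, 0, 0, 0))


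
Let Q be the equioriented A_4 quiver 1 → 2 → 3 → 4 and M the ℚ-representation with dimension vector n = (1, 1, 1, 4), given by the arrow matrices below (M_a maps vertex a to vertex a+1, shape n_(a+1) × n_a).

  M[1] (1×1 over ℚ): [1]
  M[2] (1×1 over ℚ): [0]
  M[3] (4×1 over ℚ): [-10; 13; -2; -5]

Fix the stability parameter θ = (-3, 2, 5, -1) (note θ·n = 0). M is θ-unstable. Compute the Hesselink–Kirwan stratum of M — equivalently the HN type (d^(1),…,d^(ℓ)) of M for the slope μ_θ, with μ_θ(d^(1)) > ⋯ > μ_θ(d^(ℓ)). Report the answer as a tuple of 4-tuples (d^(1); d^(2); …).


Interval decomposition of M: I[1,2], I[3,4], I[4,4]^3.
HN type (ℓ=3): μ^(1)=2; μ^(2)=-1; μ^(3)=-3

((0, 1, 1, 1); (0, 0, 0, 3); (1, 0, 0, 0))


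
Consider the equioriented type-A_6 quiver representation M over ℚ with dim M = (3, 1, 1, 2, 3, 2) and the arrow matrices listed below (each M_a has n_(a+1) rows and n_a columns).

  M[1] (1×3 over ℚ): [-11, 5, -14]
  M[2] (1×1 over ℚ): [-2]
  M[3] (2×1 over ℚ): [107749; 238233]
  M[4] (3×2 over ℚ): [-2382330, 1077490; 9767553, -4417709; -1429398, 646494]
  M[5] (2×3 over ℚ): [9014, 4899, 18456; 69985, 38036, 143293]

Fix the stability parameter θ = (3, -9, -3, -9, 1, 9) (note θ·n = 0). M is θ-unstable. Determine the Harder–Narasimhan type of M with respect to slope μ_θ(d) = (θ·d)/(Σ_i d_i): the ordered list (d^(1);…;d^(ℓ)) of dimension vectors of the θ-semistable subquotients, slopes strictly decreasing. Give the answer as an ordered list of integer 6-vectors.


Barcode: M ≅ I[1,1]^2, I[1,4], I[4,6], I[5,5], I[5,6]. HN layers by μ_θ (5 steps, strictly decreasing):
  μ^(1)=9; μ^(2)=3; μ^(3)=1; μ^(4)=-9/2; μ^(5)=-9

((0, 0, 0, 0, 0, 2); (2, 0, 0, 0, 0, 0); (0, 0, 0, 0, 3, 0); (1, 1, 1, 1, 0, 0); (0, 0, 0, 1, 0, 0))


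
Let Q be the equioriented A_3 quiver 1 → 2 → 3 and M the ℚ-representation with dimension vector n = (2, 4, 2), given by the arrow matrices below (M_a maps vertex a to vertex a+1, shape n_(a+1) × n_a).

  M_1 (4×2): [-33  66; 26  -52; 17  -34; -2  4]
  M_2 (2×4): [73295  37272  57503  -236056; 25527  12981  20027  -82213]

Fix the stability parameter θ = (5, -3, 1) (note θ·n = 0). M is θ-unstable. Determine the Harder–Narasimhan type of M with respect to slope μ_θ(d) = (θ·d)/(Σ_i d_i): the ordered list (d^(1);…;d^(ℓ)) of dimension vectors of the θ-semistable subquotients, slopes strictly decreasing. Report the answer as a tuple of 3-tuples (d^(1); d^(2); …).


Barcode: M ≅ I[1,1], I[1,2], I[2,2], I[2,3]^2. HN layers by μ_θ (3 steps, strictly decreasing):
  μ^(1)=5; μ^(2)=1; μ^(3)=-3

((1, 0, 0); (1, 1, 2); (0, 3, 0))


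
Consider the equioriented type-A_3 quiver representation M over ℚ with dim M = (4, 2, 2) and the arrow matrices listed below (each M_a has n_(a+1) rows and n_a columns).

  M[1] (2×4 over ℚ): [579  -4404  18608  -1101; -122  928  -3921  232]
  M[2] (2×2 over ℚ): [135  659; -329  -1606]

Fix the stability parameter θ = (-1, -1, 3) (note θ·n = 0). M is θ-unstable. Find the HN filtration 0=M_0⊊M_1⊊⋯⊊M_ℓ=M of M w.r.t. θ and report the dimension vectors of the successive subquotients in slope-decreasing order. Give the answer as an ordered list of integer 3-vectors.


Interval decomposition of M: I[1,1]^2, I[1,3]^2.
HN type (ℓ=2): μ^(1)=3; μ^(2)=-1

((0, 0, 2); (4, 2, 0))


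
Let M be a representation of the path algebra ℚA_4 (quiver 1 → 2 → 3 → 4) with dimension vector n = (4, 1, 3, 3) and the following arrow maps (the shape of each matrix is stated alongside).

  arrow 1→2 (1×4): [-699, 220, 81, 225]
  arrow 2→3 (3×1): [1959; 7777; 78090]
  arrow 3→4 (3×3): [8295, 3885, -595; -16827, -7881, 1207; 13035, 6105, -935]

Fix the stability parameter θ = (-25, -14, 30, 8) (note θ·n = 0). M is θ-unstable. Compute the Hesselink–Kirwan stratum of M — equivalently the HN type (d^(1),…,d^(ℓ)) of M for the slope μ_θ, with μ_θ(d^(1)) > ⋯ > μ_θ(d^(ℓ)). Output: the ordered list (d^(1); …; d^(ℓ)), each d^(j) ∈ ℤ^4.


Via rank(M_{q-1}∘⋯∘M_p): M ≅ I[1,1]^3, I[1,3], I[3,3], I[3,4], I[4,4]^2.
μ_θ-semistable layers: μ^(1)=30; μ^(2)=19; μ^(3)=8; μ^(4)=-14; μ^(5)=-25

((0, 0, 2, 0); (0, 0, 1, 1); (0, 0, 0, 2); (0, 1, 0, 0); (4, 0, 0, 0))


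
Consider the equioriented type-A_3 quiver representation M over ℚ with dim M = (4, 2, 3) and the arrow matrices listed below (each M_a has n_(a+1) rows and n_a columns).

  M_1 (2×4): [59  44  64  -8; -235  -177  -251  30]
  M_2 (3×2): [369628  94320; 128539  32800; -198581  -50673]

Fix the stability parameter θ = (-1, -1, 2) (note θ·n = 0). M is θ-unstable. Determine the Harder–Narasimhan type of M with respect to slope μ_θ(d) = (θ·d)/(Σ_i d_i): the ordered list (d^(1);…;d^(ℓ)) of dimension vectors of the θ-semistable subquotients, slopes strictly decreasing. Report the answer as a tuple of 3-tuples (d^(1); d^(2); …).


Via rank(M_{q-1}∘⋯∘M_p): M ≅ I[1,1]^2, I[1,3]^2, I[3,3].
μ_θ-semistable layers: μ^(1)=2; μ^(2)=-1

((0, 0, 3); (4, 2, 0))


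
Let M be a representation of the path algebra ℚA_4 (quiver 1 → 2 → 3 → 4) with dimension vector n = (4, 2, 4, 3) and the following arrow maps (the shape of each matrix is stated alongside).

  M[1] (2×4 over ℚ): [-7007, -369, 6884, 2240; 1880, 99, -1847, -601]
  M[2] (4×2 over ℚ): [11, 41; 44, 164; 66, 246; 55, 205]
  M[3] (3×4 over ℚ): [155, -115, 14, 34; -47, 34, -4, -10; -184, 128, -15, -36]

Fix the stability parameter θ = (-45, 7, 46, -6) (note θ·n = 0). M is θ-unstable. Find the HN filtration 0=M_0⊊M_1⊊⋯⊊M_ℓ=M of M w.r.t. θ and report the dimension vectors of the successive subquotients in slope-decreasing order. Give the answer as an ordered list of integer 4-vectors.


Via rank(M_{q-1}∘⋯∘M_p): M ≅ I[1,1]^2, I[1,2], I[1,4], I[3,3], I[3,4]^2.
μ_θ-semistable layers: μ^(1)=46; μ^(2)=20; μ^(3)=7; μ^(4)=-45

((0, 0, 1, 0); (0, 0, 3, 3); (0, 2, 0, 0); (4, 0, 0, 0))


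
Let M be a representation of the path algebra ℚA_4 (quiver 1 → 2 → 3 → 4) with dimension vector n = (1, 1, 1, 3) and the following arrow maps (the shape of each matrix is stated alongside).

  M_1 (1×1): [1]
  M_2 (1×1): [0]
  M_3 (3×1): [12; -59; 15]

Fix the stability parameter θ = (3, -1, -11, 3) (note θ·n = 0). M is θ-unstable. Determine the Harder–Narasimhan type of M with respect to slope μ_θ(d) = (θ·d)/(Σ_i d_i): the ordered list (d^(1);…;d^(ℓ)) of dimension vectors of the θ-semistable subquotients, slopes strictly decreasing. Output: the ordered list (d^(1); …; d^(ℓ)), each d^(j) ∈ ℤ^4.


Barcode: M ≅ I[1,2], I[3,4], I[4,4]^2. HN layers by μ_θ (3 steps, strictly decreasing):
  μ^(1)=3; μ^(2)=1; μ^(3)=-11

((0, 0, 0, 3); (1, 1, 0, 0); (0, 0, 1, 0))


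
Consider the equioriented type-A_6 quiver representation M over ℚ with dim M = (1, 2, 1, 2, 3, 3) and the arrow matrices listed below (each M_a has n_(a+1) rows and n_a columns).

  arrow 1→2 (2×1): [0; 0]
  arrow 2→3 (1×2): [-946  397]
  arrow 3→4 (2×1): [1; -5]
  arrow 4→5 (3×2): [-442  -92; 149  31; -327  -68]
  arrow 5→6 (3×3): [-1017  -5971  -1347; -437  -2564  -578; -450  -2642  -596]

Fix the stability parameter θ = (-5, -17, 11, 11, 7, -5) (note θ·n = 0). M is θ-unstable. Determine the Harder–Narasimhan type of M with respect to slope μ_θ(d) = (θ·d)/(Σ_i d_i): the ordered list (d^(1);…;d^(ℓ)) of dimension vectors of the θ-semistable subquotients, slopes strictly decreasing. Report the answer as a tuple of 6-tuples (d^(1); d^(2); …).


Barcode: M ≅ I[1,1], I[2,2], I[2,6], I[4,6], I[5,6]. HN layers by μ_θ (5 steps, strictly decreasing):
  μ^(1)=6; μ^(2)=13/3; μ^(3)=1; μ^(4)=-5; μ^(5)=-17

((0, 0, 1, 1, 1, 1); (0, 0, 0, 1, 1, 1); (0, 0, 0, 0, 1, 1); (1, 0, 0, 0, 0, 0); (0, 2, 0, 0, 0, 0))


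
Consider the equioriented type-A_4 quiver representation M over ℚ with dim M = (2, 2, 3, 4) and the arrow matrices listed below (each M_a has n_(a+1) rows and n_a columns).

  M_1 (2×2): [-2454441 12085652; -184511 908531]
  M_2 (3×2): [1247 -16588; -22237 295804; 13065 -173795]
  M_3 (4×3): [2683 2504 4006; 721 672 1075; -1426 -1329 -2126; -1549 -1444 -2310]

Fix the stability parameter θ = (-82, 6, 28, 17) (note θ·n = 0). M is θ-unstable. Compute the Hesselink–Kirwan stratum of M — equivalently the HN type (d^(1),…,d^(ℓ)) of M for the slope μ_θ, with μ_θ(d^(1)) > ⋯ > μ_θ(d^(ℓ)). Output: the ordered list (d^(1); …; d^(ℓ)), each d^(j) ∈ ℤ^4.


Interval decomposition of M: I[1,4]^2, I[3,4], I[4,4].
HN type (ℓ=4): μ^(1)=45/2; μ^(2)=17; μ^(3)=6; μ^(4)=-82

((0, 0, 3, 3); (0, 0, 0, 1); (0, 2, 0, 0); (2, 0, 0, 0))


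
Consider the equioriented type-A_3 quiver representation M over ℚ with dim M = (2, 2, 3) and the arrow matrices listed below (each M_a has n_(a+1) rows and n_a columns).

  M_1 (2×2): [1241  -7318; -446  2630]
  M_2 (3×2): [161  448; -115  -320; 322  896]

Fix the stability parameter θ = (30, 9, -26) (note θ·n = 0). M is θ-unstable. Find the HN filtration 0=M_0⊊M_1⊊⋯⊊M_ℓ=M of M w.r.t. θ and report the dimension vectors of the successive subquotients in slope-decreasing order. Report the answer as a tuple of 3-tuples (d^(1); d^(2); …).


Barcode: M ≅ I[1,2], I[1,3], I[3,3]^2. HN layers by μ_θ (3 steps, strictly decreasing):
  μ^(1)=39/2; μ^(2)=13/3; μ^(3)=-26

((1, 1, 0); (1, 1, 1); (0, 0, 2))


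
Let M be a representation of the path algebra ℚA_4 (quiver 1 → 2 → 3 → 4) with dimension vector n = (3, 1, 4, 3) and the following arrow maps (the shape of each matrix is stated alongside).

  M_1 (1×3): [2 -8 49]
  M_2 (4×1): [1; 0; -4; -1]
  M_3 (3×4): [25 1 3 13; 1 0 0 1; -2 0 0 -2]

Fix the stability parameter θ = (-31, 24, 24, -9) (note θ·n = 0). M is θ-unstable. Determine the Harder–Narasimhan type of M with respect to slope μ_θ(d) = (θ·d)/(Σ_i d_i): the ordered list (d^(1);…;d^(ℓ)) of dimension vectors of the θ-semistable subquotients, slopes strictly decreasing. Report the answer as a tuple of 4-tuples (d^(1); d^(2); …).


Barcode: M ≅ I[1,1]^2, I[1,3], I[3,3], I[3,4]^2, I[4,4]. HN layers by μ_θ (4 steps, strictly decreasing):
  μ^(1)=24; μ^(2)=15/2; μ^(3)=-9; μ^(4)=-31

((0, 1, 2, 0); (0, 0, 2, 2); (0, 0, 0, 1); (3, 0, 0, 0))


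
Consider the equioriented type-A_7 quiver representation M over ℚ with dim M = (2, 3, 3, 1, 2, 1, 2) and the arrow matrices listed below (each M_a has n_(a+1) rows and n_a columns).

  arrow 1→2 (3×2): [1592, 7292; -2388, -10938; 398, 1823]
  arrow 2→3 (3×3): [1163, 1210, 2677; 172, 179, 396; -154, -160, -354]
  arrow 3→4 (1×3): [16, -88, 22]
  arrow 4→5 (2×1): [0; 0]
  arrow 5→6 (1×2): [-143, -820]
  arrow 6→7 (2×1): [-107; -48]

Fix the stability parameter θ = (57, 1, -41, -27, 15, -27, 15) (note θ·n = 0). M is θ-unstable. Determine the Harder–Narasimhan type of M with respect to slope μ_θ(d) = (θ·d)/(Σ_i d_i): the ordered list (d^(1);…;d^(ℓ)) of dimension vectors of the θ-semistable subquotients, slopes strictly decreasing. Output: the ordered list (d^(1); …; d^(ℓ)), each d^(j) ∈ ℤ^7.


Barcode: M ≅ I[1,1], I[1,4], I[2,3]^2, I[5,5], I[5,7], I[7,7]. HN layers by μ_θ (5 steps, strictly decreasing):
  μ^(1)=57; μ^(2)=15; μ^(3)=-5/2; μ^(4)=-6; μ^(5)=-20

((1, 0, 0, 0, 0, 0, 0); (0, 0, 0, 0, 1, 0, 2); (1, 1, 1, 1, 0, 0, 0); (0, 0, 0, 0, 1, 1, 0); (0, 2, 2, 0, 0, 0, 0))


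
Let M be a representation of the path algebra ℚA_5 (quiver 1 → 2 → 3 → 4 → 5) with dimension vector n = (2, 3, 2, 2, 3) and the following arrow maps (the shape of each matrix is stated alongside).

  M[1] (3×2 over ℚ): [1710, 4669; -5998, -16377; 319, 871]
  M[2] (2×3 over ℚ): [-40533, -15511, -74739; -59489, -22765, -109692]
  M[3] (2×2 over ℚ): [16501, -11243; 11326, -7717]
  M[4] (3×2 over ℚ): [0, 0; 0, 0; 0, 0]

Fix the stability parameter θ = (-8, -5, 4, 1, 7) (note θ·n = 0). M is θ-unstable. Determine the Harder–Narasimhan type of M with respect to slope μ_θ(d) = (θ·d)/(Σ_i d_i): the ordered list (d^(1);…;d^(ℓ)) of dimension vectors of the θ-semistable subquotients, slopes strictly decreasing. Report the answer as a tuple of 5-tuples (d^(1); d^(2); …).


Via rank(M_{q-1}∘⋯∘M_p): M ≅ I[1,4]^2, I[2,2], I[5,5]^3.
μ_θ-semistable layers: μ^(1)=7; μ^(2)=5/2; μ^(3)=-5; μ^(4)=-8

((0, 0, 0, 0, 3); (0, 0, 2, 2, 0); (0, 3, 0, 0, 0); (2, 0, 0, 0, 0))


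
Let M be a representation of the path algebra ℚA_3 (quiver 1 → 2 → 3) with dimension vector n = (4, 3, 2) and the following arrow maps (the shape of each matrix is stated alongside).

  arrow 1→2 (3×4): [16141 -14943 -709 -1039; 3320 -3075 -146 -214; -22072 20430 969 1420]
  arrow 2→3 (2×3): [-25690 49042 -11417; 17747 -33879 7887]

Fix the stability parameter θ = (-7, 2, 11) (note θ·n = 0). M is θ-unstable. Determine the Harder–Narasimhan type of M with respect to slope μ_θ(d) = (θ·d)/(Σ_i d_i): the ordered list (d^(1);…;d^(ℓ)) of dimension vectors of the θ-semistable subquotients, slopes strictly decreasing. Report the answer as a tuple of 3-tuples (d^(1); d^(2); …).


Via rank(M_{q-1}∘⋯∘M_p): M ≅ I[1,1], I[1,2], I[1,3]^2.
μ_θ-semistable layers: μ^(1)=11; μ^(2)=2; μ^(3)=-7

((0, 0, 2); (0, 3, 0); (4, 0, 0))


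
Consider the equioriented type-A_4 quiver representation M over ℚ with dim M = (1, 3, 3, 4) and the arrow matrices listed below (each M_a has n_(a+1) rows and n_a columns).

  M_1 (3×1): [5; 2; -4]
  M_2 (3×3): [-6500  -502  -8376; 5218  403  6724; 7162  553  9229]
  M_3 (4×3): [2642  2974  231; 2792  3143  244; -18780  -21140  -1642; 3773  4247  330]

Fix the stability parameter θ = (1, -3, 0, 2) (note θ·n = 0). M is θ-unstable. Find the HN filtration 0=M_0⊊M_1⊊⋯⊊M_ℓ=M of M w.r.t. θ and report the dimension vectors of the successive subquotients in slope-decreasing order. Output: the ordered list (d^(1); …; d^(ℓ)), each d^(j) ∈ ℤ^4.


Barcode: M ≅ I[1,2], I[2,4]^2, I[3,4], I[4,4]. HN layers by μ_θ (4 steps, strictly decreasing):
  μ^(1)=2; μ^(2)=0; μ^(3)=-1; μ^(4)=-3

((0, 0, 0, 4); (0, 0, 3, 0); (1, 1, 0, 0); (0, 2, 0, 0))


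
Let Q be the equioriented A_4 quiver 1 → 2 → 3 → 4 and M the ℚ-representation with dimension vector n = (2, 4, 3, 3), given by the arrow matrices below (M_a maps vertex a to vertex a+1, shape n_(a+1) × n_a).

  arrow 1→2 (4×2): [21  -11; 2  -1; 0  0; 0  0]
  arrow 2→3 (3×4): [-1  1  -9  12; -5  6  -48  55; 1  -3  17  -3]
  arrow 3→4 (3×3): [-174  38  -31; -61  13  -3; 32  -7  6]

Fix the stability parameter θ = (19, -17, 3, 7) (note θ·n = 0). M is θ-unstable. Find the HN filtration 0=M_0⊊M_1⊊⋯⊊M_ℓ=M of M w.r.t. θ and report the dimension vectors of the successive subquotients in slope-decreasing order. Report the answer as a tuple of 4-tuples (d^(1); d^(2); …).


Interval decomposition of M: I[1,4]^2, I[2,2], I[2,4].
HN type (ℓ=4): μ^(1)=7; μ^(2)=3; μ^(3)=1; μ^(4)=-17

((0, 0, 0, 3); (0, 0, 3, 0); (2, 2, 0, 0); (0, 2, 0, 0))


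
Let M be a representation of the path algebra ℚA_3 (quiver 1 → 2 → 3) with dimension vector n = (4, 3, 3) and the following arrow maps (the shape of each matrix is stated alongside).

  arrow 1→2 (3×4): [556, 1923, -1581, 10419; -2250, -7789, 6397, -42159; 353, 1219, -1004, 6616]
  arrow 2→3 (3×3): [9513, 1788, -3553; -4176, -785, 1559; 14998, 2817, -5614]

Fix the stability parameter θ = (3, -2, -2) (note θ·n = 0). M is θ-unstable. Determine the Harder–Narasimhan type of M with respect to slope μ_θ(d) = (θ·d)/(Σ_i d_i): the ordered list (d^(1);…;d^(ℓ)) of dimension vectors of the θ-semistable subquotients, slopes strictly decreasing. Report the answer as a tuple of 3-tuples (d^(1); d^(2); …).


Barcode: M ≅ I[1,1], I[1,3]^3. HN layers by μ_θ (2 steps, strictly decreasing):
  μ^(1)=3; μ^(2)=-1/3

((1, 0, 0); (3, 3, 3))


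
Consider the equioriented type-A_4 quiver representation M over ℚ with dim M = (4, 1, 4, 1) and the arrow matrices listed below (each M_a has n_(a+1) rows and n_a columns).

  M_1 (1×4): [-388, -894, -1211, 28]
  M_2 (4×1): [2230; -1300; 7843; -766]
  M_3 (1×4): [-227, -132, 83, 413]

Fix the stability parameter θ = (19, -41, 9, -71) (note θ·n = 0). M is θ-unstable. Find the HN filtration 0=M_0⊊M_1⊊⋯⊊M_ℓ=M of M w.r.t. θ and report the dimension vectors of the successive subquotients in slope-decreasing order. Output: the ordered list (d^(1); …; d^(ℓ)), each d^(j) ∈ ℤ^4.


Barcode: M ≅ I[1,1]^3, I[1,4], I[3,3]^3. HN layers by μ_θ (3 steps, strictly decreasing):
  μ^(1)=19; μ^(2)=9; μ^(3)=-21

((3, 0, 0, 0); (0, 0, 3, 0); (1, 1, 1, 1))


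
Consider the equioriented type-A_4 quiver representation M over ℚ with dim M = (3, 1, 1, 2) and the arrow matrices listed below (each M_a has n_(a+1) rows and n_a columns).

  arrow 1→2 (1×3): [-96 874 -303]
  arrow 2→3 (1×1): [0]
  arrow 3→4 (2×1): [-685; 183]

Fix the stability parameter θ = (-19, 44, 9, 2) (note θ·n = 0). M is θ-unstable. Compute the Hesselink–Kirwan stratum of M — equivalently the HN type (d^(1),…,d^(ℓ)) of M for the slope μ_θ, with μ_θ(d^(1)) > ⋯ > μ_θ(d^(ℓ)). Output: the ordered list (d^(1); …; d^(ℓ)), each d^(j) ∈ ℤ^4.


Interval decomposition of M: I[1,1]^2, I[1,2], I[3,4], I[4,4].
HN type (ℓ=4): μ^(1)=44; μ^(2)=11/2; μ^(3)=2; μ^(4)=-19

((0, 1, 0, 0); (0, 0, 1, 1); (0, 0, 0, 1); (3, 0, 0, 0))


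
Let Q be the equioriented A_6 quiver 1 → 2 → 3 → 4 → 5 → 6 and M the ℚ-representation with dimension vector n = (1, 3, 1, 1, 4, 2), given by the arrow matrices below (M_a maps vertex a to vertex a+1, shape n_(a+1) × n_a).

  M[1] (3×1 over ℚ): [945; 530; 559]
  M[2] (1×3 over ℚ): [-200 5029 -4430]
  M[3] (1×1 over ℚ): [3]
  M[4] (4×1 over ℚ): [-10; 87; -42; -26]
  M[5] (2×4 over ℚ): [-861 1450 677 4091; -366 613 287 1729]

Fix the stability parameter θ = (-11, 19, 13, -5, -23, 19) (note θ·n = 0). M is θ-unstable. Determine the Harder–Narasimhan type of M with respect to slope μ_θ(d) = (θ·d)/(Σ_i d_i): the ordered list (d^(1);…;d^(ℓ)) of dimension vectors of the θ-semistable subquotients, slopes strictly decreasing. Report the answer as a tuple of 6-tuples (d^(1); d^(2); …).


Barcode: M ≅ I[1,2], I[2,2], I[2,6], I[5,5]^2, I[5,6]. HN layers by μ_θ (4 steps, strictly decreasing):
  μ^(1)=19; μ^(2)=1; μ^(3)=-11; μ^(4)=-23

((0, 2, 0, 0, 0, 2); (0, 1, 1, 1, 1, 0); (1, 0, 0, 0, 0, 0); (0, 0, 0, 0, 3, 0))


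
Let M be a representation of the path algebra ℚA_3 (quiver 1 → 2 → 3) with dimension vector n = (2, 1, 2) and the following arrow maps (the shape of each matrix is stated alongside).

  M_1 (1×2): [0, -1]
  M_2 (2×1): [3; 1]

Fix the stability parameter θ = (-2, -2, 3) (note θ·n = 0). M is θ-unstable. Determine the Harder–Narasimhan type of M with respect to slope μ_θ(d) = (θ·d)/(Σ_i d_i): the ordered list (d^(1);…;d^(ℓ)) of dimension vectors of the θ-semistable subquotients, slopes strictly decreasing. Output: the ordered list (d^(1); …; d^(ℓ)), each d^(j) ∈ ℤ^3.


Barcode: M ≅ I[1,1], I[1,3], I[3,3]. HN layers by μ_θ (2 steps, strictly decreasing):
  μ^(1)=3; μ^(2)=-2

((0, 0, 2); (2, 1, 0))


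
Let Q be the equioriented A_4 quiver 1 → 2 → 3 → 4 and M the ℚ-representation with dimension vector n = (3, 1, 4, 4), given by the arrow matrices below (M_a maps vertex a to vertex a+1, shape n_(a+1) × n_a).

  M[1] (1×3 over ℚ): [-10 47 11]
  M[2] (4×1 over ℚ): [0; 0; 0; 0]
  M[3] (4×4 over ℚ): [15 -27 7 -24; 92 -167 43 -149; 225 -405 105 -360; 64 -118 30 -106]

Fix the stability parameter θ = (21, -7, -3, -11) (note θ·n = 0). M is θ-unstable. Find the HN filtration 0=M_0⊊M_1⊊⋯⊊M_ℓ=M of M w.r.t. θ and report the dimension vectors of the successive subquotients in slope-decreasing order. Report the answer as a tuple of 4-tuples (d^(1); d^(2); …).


Interval decomposition of M: I[1,1]^2, I[1,2], I[3,3]^2, I[3,4]^2, I[4,4]^2.
HN type (ℓ=5): μ^(1)=21; μ^(2)=7; μ^(3)=-3; μ^(4)=-7; μ^(5)=-11

((2, 0, 0, 0); (1, 1, 0, 0); (0, 0, 2, 0); (0, 0, 2, 2); (0, 0, 0, 2))


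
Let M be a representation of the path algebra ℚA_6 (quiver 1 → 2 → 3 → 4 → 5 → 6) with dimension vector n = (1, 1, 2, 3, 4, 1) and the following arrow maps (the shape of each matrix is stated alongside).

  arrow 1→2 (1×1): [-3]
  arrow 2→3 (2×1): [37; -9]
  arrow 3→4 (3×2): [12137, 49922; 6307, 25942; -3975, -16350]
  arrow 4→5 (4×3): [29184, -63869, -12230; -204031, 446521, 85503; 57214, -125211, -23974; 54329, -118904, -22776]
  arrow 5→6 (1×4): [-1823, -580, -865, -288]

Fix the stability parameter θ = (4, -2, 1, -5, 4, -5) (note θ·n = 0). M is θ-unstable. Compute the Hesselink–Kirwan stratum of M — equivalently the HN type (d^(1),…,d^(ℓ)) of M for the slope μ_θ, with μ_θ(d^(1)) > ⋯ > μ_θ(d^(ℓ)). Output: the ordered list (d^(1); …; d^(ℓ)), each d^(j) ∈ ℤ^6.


Interval decomposition of M: I[1,5], I[3,3], I[4,5], I[4,6], I[5,5].
HN type (ℓ=4): μ^(1)=4; μ^(2)=1; μ^(3)=-1/2; μ^(4)=-5

((0, 0, 0, 0, 3, 0); (0, 0, 1, 0, 0, 0); (1, 1, 1, 1, 1, 1); (0, 0, 0, 2, 0, 0))


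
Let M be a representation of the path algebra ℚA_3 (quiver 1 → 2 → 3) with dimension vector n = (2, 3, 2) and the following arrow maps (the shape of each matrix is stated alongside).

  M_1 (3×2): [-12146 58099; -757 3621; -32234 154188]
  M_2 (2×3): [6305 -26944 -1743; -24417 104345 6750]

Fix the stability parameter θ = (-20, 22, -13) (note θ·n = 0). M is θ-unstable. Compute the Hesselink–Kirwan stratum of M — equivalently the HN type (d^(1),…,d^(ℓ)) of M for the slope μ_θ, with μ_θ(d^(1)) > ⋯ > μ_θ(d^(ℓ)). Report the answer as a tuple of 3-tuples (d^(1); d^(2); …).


Interval decomposition of M: I[1,3]^2, I[2,2].
HN type (ℓ=3): μ^(1)=22; μ^(2)=9/2; μ^(3)=-20

((0, 1, 0); (0, 2, 2); (2, 0, 0))


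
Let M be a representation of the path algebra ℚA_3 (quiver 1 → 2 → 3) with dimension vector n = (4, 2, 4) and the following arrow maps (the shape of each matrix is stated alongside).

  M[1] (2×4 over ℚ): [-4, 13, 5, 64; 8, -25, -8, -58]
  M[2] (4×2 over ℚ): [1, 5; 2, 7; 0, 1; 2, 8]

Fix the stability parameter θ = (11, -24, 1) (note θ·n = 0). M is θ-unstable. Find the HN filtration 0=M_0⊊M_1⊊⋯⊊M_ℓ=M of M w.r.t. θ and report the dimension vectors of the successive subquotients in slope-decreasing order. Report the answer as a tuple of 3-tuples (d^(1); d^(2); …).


Interval decomposition of M: I[1,1]^2, I[1,3]^2, I[3,3]^2.
HN type (ℓ=3): μ^(1)=11; μ^(2)=1; μ^(3)=-13/2

((2, 0, 0); (0, 0, 4); (2, 2, 0))


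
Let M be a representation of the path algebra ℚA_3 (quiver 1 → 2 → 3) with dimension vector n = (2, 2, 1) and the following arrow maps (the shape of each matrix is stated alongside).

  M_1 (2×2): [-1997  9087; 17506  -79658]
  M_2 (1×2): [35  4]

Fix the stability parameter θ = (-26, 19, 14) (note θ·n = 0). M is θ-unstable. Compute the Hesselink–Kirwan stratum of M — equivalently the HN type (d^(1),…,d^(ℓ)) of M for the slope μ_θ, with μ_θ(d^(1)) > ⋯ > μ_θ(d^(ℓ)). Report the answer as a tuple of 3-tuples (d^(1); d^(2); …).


Barcode: M ≅ I[1,2], I[1,3]. HN layers by μ_θ (3 steps, strictly decreasing):
  μ^(1)=19; μ^(2)=33/2; μ^(3)=-26

((0, 1, 0); (0, 1, 1); (2, 0, 0))


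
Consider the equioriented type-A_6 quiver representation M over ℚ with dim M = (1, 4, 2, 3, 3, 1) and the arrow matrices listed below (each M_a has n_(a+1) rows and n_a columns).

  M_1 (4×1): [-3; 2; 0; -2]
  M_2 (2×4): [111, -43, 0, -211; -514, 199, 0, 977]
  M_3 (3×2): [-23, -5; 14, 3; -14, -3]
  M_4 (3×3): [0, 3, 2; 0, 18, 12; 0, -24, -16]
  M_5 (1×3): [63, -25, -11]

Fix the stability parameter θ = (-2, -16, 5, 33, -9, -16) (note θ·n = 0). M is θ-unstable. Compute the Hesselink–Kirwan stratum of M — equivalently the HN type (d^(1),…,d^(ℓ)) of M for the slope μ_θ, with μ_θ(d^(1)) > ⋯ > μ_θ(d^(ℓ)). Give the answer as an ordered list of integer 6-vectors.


Interval decomposition of M: I[1,4], I[2,2]^2, I[2,6], I[4,4], I[5,5]^2.
HN type (ℓ=5): μ^(1)=33; μ^(2)=5; μ^(3)=13/4; μ^(4)=-9; μ^(5)=-16

((0, 0, 0, 2, 0, 0); (0, 0, 1, 0, 0, 0); (0, 0, 1, 1, 1, 1); (1, 1, 0, 0, 2, 0); (0, 3, 0, 0, 0, 0))


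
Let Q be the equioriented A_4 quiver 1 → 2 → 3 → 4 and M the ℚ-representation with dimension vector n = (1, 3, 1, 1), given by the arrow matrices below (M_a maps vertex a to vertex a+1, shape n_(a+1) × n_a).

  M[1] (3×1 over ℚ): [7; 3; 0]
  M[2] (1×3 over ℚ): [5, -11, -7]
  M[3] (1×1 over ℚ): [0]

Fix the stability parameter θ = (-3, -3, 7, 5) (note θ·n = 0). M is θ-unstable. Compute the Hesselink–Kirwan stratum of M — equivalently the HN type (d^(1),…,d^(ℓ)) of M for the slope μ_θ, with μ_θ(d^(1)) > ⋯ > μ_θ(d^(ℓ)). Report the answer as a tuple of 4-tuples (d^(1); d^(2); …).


Interval decomposition of M: I[1,3], I[2,2]^2, I[4,4].
HN type (ℓ=3): μ^(1)=7; μ^(2)=5; μ^(3)=-3

((0, 0, 1, 0); (0, 0, 0, 1); (1, 3, 0, 0))


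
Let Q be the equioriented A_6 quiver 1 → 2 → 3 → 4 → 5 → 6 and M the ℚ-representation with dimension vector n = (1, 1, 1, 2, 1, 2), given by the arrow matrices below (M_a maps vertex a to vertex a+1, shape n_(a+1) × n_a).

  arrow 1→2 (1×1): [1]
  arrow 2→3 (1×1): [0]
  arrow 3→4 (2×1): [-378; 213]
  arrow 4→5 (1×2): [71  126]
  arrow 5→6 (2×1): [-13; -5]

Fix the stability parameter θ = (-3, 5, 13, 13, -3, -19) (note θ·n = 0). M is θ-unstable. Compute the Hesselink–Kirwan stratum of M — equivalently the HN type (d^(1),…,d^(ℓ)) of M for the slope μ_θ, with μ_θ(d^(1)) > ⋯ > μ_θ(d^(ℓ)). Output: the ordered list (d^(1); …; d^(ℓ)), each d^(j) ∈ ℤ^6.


Barcode: M ≅ I[1,2], I[3,4], I[4,6], I[6,6]. HN layers by μ_θ (4 steps, strictly decreasing):
  μ^(1)=13; μ^(2)=5; μ^(3)=-3; μ^(4)=-19

((0, 0, 1, 1, 0, 0); (0, 1, 0, 0, 0, 0); (1, 0, 0, 1, 1, 1); (0, 0, 0, 0, 0, 1))


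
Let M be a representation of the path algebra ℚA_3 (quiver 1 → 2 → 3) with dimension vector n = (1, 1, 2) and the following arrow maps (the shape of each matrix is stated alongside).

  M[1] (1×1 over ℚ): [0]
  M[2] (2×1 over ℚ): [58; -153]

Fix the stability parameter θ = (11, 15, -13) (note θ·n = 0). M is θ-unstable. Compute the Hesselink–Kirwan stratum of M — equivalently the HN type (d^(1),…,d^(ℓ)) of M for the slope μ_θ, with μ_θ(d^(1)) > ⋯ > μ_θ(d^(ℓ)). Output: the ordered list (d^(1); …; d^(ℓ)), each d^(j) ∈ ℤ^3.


Via rank(M_{q-1}∘⋯∘M_p): M ≅ I[1,1], I[2,3], I[3,3].
μ_θ-semistable layers: μ^(1)=11; μ^(2)=1; μ^(3)=-13

((1, 0, 0); (0, 1, 1); (0, 0, 1))


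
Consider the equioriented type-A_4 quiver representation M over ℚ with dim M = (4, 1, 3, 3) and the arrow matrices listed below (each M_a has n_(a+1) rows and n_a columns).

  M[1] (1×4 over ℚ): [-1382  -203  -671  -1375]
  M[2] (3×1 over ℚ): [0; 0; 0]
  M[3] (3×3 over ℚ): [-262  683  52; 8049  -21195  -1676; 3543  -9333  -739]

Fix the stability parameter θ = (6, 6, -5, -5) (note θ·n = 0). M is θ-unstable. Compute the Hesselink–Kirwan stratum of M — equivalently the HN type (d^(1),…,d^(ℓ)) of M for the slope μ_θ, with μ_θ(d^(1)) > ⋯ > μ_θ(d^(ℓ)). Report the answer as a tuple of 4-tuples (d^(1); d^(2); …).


Via rank(M_{q-1}∘⋯∘M_p): M ≅ I[1,1]^3, I[1,2], I[3,4]^3.
μ_θ-semistable layers: μ^(1)=6; μ^(2)=-5

((4, 1, 0, 0); (0, 0, 3, 3))


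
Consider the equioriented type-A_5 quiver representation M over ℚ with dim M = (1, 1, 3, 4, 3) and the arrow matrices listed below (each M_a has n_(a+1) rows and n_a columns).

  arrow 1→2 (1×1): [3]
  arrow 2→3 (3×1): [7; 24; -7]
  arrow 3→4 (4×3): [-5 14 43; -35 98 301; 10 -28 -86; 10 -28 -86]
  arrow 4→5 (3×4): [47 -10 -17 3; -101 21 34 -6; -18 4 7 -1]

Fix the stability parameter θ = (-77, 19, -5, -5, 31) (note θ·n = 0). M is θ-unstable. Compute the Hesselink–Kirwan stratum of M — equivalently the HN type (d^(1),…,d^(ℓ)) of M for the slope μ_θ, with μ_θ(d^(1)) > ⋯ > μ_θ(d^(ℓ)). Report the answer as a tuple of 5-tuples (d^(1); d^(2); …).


Via rank(M_{q-1}∘⋯∘M_p): M ≅ I[1,3], I[3,3], I[3,5], I[4,4], I[4,5]^2.
μ_θ-semistable layers: μ^(1)=31; μ^(2)=7; μ^(3)=-5; μ^(4)=-77

((0, 0, 0, 0, 3); (0, 1, 1, 0, 0); (0, 0, 2, 4, 0); (1, 0, 0, 0, 0))


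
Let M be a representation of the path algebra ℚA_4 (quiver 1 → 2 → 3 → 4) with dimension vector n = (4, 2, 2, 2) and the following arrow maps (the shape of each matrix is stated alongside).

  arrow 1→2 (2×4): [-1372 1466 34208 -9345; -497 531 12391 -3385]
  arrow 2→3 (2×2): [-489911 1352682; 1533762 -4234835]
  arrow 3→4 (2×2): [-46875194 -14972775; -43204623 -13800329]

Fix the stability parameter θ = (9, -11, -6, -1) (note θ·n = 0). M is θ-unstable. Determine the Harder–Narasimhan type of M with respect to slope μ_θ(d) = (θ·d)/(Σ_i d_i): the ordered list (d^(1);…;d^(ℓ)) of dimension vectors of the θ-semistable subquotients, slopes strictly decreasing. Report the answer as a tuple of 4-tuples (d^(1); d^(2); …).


Barcode: M ≅ I[1,1]^2, I[1,4]^2. HN layers by μ_θ (3 steps, strictly decreasing):
  μ^(1)=9; μ^(2)=-1; μ^(3)=-8/3

((2, 0, 0, 0); (0, 0, 0, 2); (2, 2, 2, 0))


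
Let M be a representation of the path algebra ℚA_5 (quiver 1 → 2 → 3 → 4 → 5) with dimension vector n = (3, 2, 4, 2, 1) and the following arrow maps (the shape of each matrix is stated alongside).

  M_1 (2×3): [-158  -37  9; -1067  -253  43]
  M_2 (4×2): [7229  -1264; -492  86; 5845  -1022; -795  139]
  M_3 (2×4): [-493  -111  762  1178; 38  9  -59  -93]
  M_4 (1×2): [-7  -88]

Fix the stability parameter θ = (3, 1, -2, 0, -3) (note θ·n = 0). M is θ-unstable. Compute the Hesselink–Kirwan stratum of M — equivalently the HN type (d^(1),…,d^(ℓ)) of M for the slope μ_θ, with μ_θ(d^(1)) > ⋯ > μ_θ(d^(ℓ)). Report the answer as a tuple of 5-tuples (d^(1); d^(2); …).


Barcode: M ≅ I[1,1], I[1,4], I[1,5], I[3,3]^2. HN layers by μ_θ (4 steps, strictly decreasing):
  μ^(1)=3; μ^(2)=1/2; μ^(3)=-1/5; μ^(4)=-2

((1, 0, 0, 0, 0); (1, 1, 1, 1, 0); (1, 1, 1, 1, 1); (0, 0, 2, 0, 0))


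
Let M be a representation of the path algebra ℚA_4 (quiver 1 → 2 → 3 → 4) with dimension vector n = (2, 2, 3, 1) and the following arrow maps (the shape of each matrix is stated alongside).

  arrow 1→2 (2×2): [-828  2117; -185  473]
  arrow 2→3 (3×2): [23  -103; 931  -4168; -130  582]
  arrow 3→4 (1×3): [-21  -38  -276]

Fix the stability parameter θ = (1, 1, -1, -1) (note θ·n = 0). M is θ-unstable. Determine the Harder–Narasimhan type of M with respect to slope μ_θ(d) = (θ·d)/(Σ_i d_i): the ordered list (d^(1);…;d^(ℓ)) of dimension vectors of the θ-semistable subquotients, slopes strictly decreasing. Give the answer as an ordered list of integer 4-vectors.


Via rank(M_{q-1}∘⋯∘M_p): M ≅ I[1,3], I[1,4], I[3,3].
μ_θ-semistable layers: μ^(1)=1/3; μ^(2)=0; μ^(3)=-1

((1, 1, 1, 0); (1, 1, 1, 1); (0, 0, 1, 0))


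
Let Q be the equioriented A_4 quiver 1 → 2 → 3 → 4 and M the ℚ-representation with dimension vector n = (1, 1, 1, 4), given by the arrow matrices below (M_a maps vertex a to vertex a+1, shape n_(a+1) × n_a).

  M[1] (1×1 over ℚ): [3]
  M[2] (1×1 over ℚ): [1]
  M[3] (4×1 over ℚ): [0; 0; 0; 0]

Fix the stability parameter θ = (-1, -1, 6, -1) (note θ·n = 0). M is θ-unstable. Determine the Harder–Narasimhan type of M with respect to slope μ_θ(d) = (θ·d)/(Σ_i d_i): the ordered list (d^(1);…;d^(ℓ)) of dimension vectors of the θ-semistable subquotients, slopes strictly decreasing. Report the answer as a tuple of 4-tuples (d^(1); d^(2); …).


Barcode: M ≅ I[1,3], I[4,4]^4. HN layers by μ_θ (2 steps, strictly decreasing):
  μ^(1)=6; μ^(2)=-1

((0, 0, 1, 0); (1, 1, 0, 4))


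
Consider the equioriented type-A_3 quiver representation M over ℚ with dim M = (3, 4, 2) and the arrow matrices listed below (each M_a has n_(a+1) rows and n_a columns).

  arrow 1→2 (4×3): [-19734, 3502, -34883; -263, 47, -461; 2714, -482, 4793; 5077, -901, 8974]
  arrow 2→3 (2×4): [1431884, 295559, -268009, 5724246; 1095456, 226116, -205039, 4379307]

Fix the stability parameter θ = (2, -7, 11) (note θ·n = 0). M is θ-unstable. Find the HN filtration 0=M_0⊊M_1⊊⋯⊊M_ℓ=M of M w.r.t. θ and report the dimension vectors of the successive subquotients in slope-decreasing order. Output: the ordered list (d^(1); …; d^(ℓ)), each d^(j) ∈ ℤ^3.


Barcode: M ≅ I[1,1], I[1,3]^2, I[2,2]^2. HN layers by μ_θ (4 steps, strictly decreasing):
  μ^(1)=11; μ^(2)=2; μ^(3)=-5/2; μ^(4)=-7

((0, 0, 2); (1, 0, 0); (2, 2, 0); (0, 2, 0))


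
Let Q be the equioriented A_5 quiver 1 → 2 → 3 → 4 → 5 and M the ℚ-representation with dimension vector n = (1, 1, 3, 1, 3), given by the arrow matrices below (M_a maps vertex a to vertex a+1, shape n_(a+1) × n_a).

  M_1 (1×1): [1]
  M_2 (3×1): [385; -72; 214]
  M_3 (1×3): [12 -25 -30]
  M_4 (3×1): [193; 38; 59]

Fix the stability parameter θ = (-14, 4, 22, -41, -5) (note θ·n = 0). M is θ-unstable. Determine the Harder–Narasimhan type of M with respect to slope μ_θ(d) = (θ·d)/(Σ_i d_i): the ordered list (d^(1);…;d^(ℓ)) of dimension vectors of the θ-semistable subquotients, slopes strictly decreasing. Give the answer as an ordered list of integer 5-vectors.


Via rank(M_{q-1}∘⋯∘M_p): M ≅ I[1,3], I[3,3], I[3,5], I[5,5]^2.
μ_θ-semistable layers: μ^(1)=22; μ^(2)=4; μ^(3)=-5; μ^(4)=-19/2; μ^(5)=-14

((0, 0, 2, 0, 0); (0, 1, 0, 0, 0); (0, 0, 0, 0, 3); (0, 0, 1, 1, 0); (1, 0, 0, 0, 0))


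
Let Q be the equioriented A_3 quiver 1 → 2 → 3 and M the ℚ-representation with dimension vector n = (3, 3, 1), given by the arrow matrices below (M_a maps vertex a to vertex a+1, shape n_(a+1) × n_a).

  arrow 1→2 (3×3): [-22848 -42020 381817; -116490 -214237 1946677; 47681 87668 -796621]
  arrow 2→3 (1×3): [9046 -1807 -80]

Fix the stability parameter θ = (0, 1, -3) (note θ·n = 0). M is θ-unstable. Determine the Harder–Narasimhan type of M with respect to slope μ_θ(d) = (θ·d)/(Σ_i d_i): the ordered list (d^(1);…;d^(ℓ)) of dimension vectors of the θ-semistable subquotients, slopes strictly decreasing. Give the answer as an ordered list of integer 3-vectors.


Interval decomposition of M: I[1,2]^2, I[1,3].
HN type (ℓ=3): μ^(1)=1; μ^(2)=0; μ^(3)=-2/3

((0, 2, 0); (2, 0, 0); (1, 1, 1))


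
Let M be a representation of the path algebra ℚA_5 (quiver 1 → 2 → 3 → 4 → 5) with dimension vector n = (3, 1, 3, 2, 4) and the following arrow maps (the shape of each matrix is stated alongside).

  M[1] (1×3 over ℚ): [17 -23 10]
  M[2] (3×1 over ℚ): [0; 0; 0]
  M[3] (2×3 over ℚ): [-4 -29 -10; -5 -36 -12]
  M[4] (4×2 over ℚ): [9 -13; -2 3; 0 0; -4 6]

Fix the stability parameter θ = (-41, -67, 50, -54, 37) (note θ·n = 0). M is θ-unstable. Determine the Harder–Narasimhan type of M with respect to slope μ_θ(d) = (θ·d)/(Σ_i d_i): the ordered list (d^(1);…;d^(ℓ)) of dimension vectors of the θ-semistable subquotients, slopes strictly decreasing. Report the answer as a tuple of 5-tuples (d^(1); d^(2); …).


Via rank(M_{q-1}∘⋯∘M_p): M ≅ I[1,1]^2, I[1,2], I[3,3], I[3,5]^2, I[5,5]^2.
μ_θ-semistable layers: μ^(1)=50; μ^(2)=37; μ^(3)=-2; μ^(4)=-41; μ^(5)=-54

((0, 0, 1, 0, 0); (0, 0, 0, 0, 4); (0, 0, 2, 2, 0); (2, 0, 0, 0, 0); (1, 1, 0, 0, 0))


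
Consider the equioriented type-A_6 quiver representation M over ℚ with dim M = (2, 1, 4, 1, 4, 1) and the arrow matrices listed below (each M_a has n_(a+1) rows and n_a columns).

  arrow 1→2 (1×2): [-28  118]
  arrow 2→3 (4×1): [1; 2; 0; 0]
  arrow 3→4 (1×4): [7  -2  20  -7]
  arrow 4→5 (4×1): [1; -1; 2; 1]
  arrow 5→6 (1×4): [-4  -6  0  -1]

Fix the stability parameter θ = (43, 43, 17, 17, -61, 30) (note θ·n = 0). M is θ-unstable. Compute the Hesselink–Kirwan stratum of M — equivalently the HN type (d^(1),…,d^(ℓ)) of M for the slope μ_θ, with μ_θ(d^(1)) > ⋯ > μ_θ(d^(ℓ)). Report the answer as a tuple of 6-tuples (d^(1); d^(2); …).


Barcode: M ≅ I[1,1], I[1,6], I[3,3]^3, I[5,5]^3. HN layers by μ_θ (5 steps, strictly decreasing):
  μ^(1)=43; μ^(2)=30; μ^(3)=17; μ^(4)=59/5; μ^(5)=-61

((1, 0, 0, 0, 0, 0); (0, 0, 0, 0, 0, 1); (0, 0, 3, 0, 0, 0); (1, 1, 1, 1, 1, 0); (0, 0, 0, 0, 3, 0))


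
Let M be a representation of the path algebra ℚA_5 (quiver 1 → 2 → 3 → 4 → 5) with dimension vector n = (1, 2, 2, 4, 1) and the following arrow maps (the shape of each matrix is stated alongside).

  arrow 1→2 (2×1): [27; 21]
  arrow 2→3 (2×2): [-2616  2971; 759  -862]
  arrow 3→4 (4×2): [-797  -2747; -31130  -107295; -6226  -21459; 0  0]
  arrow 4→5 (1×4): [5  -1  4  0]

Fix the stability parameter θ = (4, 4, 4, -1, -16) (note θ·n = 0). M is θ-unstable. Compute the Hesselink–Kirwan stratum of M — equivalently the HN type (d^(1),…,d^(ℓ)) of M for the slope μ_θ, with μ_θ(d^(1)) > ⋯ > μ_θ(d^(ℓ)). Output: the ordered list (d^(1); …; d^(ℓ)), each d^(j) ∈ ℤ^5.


Via rank(M_{q-1}∘⋯∘M_p): M ≅ I[1,5], I[2,4], I[4,4]^2.
μ_θ-semistable layers: μ^(1)=7/3; μ^(2)=-1

((0, 1, 1, 1, 0); (1, 1, 1, 3, 1))


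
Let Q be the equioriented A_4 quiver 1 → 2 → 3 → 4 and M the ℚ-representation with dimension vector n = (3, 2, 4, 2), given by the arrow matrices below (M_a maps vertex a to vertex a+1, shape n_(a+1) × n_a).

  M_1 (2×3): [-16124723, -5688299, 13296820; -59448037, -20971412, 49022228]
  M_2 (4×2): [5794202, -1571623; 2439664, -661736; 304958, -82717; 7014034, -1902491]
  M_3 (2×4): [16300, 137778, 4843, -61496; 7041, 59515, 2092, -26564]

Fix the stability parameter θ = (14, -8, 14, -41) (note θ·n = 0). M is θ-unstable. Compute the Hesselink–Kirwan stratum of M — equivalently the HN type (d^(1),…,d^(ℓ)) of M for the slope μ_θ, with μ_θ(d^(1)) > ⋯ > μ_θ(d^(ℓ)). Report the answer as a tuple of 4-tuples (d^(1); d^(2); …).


Interval decomposition of M: I[1,1], I[1,2], I[1,4], I[3,3]^2, I[3,4].
HN type (ℓ=4): μ^(1)=14; μ^(2)=3; μ^(3)=-21/4; μ^(4)=-27/2

((1, 0, 2, 0); (1, 1, 0, 0); (1, 1, 1, 1); (0, 0, 1, 1))


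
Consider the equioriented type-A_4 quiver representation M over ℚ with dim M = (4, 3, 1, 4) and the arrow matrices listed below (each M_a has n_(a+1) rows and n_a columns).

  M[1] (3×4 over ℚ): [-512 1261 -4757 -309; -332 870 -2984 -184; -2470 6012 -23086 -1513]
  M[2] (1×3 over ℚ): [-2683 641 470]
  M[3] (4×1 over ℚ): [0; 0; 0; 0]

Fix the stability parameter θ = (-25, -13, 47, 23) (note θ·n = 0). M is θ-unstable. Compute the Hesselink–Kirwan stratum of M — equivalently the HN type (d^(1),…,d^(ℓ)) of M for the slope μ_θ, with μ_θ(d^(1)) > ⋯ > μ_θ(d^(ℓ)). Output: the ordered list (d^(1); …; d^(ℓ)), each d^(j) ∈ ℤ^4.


Barcode: M ≅ I[1,1], I[1,2]^2, I[1,3], I[4,4]^4. HN layers by μ_θ (4 steps, strictly decreasing):
  μ^(1)=47; μ^(2)=23; μ^(3)=-13; μ^(4)=-25

((0, 0, 1, 0); (0, 0, 0, 4); (0, 3, 0, 0); (4, 0, 0, 0))
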